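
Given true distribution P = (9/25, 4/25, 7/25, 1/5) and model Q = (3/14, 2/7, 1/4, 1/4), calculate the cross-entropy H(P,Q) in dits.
0.6169 dits

Cross-entropy: H(P,Q) = -Σ p(x) log q(x)

Alternatively: H(P,Q) = H(P) + D_KL(P||Q)
H(P) = 0.5817 dits
D_KL(P||Q) = 0.0352 dits

H(P,Q) = 0.5817 + 0.0352 = 0.6169 dits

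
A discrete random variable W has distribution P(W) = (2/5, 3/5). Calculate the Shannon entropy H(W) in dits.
0.2923 dits

Shannon entropy is H(X) = -Σ p(x) log p(x).

For P = (2/5, 3/5):
H = -2/5 × log_10(2/5) -3/5 × log_10(3/5)
H = 0.2923 dits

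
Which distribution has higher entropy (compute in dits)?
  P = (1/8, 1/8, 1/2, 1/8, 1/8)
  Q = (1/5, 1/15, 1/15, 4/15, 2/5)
Q

Computing entropies in dits:
H(P) = 0.6021
H(Q) = 0.6089

Distribution Q has higher entropy.

Intuition: The distribution closer to uniform (more spread out) has higher entropy.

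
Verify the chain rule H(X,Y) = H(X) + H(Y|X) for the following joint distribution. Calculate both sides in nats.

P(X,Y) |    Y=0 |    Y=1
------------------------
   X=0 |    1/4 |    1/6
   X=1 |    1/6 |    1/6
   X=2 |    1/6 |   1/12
H(X,Y) = 1.7482, H(X) = 1.0776, H(Y|X) = 0.6706 (all in nats)

Chain rule: H(X,Y) = H(X) + H(Y|X)

Left side — joint entropy directly:
H(X,Y) = -Σ p(x,y) log p(x,y) = 1.7482 nats

Right side — compute H(Y|X) from the conditional distributions:
P(X) = (5/12, 1/3, 1/4), so H(X) = 1.0776 nats
H(Y|X) = Σ_x P(X=x) · H(Y|X=x):
  P(Y|X=0) = (3/5, 2/5), H(Y|X=0) = 0.6730, weight P(X=0) = 5/12
  P(Y|X=1) = (1/2, 1/2), H(Y|X=1) = 0.6931, weight P(X=1) = 1/3
  P(Y|X=2) = (2/3, 1/3), H(Y|X=2) = 0.6365, weight P(X=2) = 1/4
H(Y|X) = 0.6706 nats

H(X) + H(Y|X) = 1.0776 + 0.6706 = 1.7482 nats

Both sides equal 1.7482 nats. ✓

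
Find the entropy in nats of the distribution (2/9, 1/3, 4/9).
1.0609 nats

Shannon entropy is H(X) = -Σ p(x) log p(x).

For P = (2/9, 1/3, 4/9):
H = -2/9 × log_e(2/9) -1/3 × log_e(1/3) -4/9 × log_e(4/9)
H = 1.0609 nats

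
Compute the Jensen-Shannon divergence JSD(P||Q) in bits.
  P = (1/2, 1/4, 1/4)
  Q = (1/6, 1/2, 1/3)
0.0979 bits

Jensen-Shannon divergence is:
JSD(P||Q) = 0.5 × D_KL(P||M) + 0.5 × D_KL(Q||M)
where M = 0.5 × (P + Q) is the mixture distribution.

M = 0.5 × (1/2, 1/4, 1/4) + 0.5 × (1/6, 1/2, 1/3) = (1/3, 3/8, 7/24)

D_KL(P||M) = 0.0906 bits
D_KL(Q||M) = 0.1051 bits

JSD(P||Q) = 0.5 × 0.0906 + 0.5 × 0.1051 = 0.0979 bits

Unlike KL divergence, JSD is symmetric and bounded: 0 ≤ JSD ≤ log(2).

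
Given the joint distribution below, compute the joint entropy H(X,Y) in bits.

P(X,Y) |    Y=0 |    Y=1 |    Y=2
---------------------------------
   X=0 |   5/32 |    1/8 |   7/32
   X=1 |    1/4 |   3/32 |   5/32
2.5117 bits

Joint entropy is H(X,Y) = -Σ_{x,y} p(x,y) log p(x,y).

Summing over all non-zero entries:
H(X,Y) = -[5/32·log_2(5/32) + 1/8·log_2(1/8) + 7/32·log_2(7/32) + 1/4·log_2(1/4) + 3/32·log_2(3/32) + 5/32·log_2(5/32)]
H(X,Y) = 2.5117 bits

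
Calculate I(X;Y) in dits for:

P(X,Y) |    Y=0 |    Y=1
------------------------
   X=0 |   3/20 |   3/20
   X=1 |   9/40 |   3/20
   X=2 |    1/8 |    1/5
0.0071 dits

Mutual information: I(X;Y) = H(X) + H(Y) - H(X,Y)

Marginals:
P(X) = (3/10, 3/8, 13/40), H(X) = 0.4752 dits
P(Y) = (1/2, 1/2), H(Y) = 0.3010 dits

Joint entropy: H(X,Y) = 0.7692 dits

I(X;Y) = 0.4752 + 0.3010 - 0.7692 = 0.0071 dits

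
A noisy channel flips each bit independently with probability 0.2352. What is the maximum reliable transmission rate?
0.2130 bits

For a binary symmetric channel (BSC) with error probability p:
Capacity C = 1 - H(p) bits per symbol

where H(p) = -p log₂(p) - (1-p) log₂(1-p) is the binary entropy function.

H(0.2352) = 0.7870 bits
C = 1 - 0.7870 = 0.2130 bits per symbol

This means we can reliably transmit up to 0.2130 bits of information per channel use.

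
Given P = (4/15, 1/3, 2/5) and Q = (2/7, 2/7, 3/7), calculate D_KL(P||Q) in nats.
0.0054 nats

KL divergence: D_KL(P||Q) = Σ p(x) log(p(x)/q(x))

Computing term by term:
  x=0: 4/15 × log_e[(4/15)/(2/7)] = 4/15 × -0.0690 = -0.0184
  x=1: 1/3 × log_e[(1/3)/(2/7)] = 1/3 × 0.1542 = 0.0514
  x=2: 2/5 × log_e[(2/5)/(3/7)] = 2/5 × -0.0690 = -0.0276

D_KL(P||Q) = 0.0054 nats

Note: KL divergence is always non-negative and equals 0 iff P = Q.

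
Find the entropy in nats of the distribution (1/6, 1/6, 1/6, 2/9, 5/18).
1.5859 nats

Shannon entropy is H(X) = -Σ p(x) log p(x).

For P = (1/6, 1/6, 1/6, 2/9, 5/18):
H = -1/6 × log_e(1/6) -1/6 × log_e(1/6) -1/6 × log_e(1/6) -2/9 × log_e(2/9) -5/18 × log_e(5/18)
H = 1.5859 nats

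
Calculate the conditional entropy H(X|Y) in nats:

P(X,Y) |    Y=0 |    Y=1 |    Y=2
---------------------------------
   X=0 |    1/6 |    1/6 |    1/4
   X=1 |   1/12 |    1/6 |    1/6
0.6706 nats

Using the chain rule: H(X|Y) = H(X,Y) - H(Y)

First, compute H(X,Y) = 1.7482 nats

Marginal P(Y) = (1/4, 1/3, 5/12)
H(Y) = 1.0776 nats

H(X|Y) = H(X,Y) - H(Y) = 1.7482 - 1.0776 = 0.6706 nats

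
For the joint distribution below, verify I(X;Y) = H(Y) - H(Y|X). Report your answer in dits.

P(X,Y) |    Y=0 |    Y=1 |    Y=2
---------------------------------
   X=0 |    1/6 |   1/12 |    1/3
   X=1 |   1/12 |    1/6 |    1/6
I(X;Y) = 0.0185 dits

Mutual information has multiple equivalent forms:
- I(X;Y) = H(X) - H(X|Y)
- I(X;Y) = H(Y) - H(Y|X)
- I(X;Y) = H(X) + H(Y) - H(X,Y)

Computing all quantities:
H(X) = 0.2950, H(Y) = 0.4515, H(X,Y) = 0.7280
H(X|Y) = 0.2764, H(Y|X) = 0.4330

Verification:
H(X) - H(X|Y) = 0.2950 - 0.2764 = 0.0185
H(Y) - H(Y|X) = 0.4515 - 0.4330 = 0.0185
H(X) + H(Y) - H(X,Y) = 0.2950 + 0.4515 - 0.7280 = 0.0185

All forms give I(X;Y) = 0.0185 dits. ✓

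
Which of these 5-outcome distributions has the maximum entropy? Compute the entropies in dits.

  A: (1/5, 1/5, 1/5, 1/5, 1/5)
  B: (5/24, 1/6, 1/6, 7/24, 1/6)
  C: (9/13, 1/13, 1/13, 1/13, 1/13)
A

For a discrete distribution over n outcomes, entropy is maximized by the uniform distribution.

Computing entropies:
H(A) = 0.6990 dits
H(B) = 0.6871 dits
H(C) = 0.4533 dits

The uniform distribution (where all probabilities equal 1/5) achieves the maximum entropy of log_10(5) = 0.6990 dits.

Distribution A has the highest entropy.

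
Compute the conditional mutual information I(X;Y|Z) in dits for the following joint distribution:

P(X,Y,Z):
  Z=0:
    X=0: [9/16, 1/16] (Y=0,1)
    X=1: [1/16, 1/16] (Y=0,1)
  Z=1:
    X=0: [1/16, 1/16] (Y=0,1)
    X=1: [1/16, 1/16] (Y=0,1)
0.0209 dits

Conditional mutual information: I(X;Y|Z) = H(X|Z) + H(Y|Z) - H(X,Y|Z)

H(Z) = 0.2442
H(X,Z) = 0.4662 → H(X|Z) = 0.2220
H(Y,Z) = 0.4662 → H(Y|Z) = 0.2220
H(X,Y,Z) = 0.6674 → H(X,Y|Z) = 0.4231

I(X;Y|Z) = 0.2220 + 0.2220 - 0.4231 = 0.0209 dits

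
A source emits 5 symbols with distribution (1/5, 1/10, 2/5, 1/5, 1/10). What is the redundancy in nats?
0.1386 nats

Redundancy measures how far a source is from maximum entropy:
R = H_max - H(X)

Maximum entropy for 5 symbols: H_max = log_e(5) = 1.6094 nats
Actual entropy: H(X) = 1.4708 nats
Redundancy: R = 1.6094 - 1.4708 = 0.1386 nats

This redundancy represents potential for compression: the source could be compressed by 0.1386 nats per symbol.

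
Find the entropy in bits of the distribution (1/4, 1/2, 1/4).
1.5000 bits

Shannon entropy is H(X) = -Σ p(x) log p(x).

For P = (1/4, 1/2, 1/4):
H = -1/4 × log_2(1/4) -1/2 × log_2(1/2) -1/4 × log_2(1/4)
H = 1.5000 bits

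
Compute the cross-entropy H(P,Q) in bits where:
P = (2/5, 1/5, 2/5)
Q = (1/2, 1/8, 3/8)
1.5660 bits

Cross-entropy: H(P,Q) = -Σ p(x) log q(x)

Alternatively: H(P,Q) = H(P) + D_KL(P||Q)
H(P) = 1.5219 bits
D_KL(P||Q) = 0.0441 bits

H(P,Q) = 1.5219 + 0.0441 = 1.5660 bits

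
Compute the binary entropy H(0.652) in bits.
0.9323 bits

The binary entropy function is:
H(p) = -p log(p) - (1-p) log(1-p)

H(0.652) = -0.652 × log_2(0.652) - 0.348 × log_2(0.348)
H(0.652) = 0.9323 bits

Note: Binary entropy is maximized at p=0.5 (H=1 bit) and minimized at p=0 or p=1 (H=0).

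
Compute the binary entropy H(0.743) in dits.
0.2475 dits

The binary entropy function is:
H(p) = -p log(p) - (1-p) log(1-p)

H(0.743) = -0.743 × log_10(0.743) - 0.257 × log_10(0.257)
H(0.743) = 0.2475 dits

Note: Binary entropy is maximized at p=0.5 (H=1 bit) and minimized at p=0 or p=1 (H=0).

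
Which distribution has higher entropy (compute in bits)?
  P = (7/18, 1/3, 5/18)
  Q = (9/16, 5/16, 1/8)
P

Computing entropies in bits:
H(P) = 1.5715
H(Q) = 1.3663

Distribution P has higher entropy.

Intuition: The distribution closer to uniform (more spread out) has higher entropy.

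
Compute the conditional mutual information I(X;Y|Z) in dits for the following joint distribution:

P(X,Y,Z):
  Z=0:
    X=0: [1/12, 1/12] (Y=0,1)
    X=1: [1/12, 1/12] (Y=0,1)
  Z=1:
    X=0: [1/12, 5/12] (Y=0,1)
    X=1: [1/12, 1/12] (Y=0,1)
0.0148 dits

Conditional mutual information: I(X;Y|Z) = H(X|Z) + H(Y|Z) - H(X,Y|Z)

H(Z) = 0.2764
H(X,Z) = 0.5396 → H(X|Z) = 0.2632
H(Y,Z) = 0.5396 → H(Y|Z) = 0.2632
H(X,Y,Z) = 0.7879 → H(X,Y|Z) = 0.5115

I(X;Y|Z) = 0.2632 + 0.2632 - 0.5115 = 0.0148 dits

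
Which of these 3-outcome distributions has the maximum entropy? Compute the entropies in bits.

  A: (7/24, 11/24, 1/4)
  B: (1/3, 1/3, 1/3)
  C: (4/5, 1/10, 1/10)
B

For a discrete distribution over n outcomes, entropy is maximized by the uniform distribution.

Computing entropies:
H(A) = 1.5343 bits
H(B) = 1.5850 bits
H(C) = 0.9219 bits

The uniform distribution (where all probabilities equal 1/3) achieves the maximum entropy of log_2(3) = 1.5850 bits.

Distribution B has the highest entropy.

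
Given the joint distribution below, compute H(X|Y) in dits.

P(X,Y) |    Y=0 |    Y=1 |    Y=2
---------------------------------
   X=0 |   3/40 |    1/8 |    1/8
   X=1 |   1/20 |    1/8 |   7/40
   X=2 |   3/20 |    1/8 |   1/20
0.4486 dits

Using the chain rule: H(X|Y) = H(X,Y) - H(Y)

First, compute H(X,Y) = 0.9221 dits

Marginal P(Y) = (11/40, 3/8, 7/20)
H(Y) = 0.4735 dits

H(X|Y) = H(X,Y) - H(Y) = 0.9221 - 0.4735 = 0.4486 dits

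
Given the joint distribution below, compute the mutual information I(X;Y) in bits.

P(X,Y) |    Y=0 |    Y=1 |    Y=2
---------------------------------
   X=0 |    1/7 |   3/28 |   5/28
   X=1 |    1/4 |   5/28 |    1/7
0.0225 bits

Mutual information: I(X;Y) = H(X) + H(Y) - H(X,Y)

Marginals:
P(X) = (3/7, 4/7), H(X) = 0.9852 bits
P(Y) = (11/28, 2/7, 9/28), H(Y) = 1.5722 bits

Joint entropy: H(X,Y) = 2.5350 bits

I(X;Y) = 0.9852 + 1.5722 - 2.5350 = 0.0225 bits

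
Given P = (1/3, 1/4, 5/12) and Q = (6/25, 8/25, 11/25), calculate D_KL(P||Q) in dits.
0.0109 dits

KL divergence: D_KL(P||Q) = Σ p(x) log(p(x)/q(x))

Computing term by term:
  x=0: 1/3 × log_10[(1/3)/(6/25)] = 1/3 × 0.1427 = 0.0476
  x=1: 1/4 × log_10[(1/4)/(8/25)] = 1/4 × -0.1072 = -0.0268
  x=2: 5/12 × log_10[(5/12)/(11/25)] = 5/12 × -0.0237 = -0.0099

D_KL(P||Q) = 0.0109 dits

Note: KL divergence is always non-negative and equals 0 iff P = Q.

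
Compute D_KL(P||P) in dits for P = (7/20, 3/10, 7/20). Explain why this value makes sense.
0.0000 dits

KL divergence satisfies the Gibbs inequality: D_KL(P||Q) ≥ 0 for all distributions P, Q.

D_KL(P||Q) = Σ p(x) log(p(x)/q(x))
Each term is p(x) × log_10(p(x)/p(x)) = p(x) × log_10(1) = 0, so the sum is 0.
D_KL(P||Q) = 0.0000 dits

When P = Q, the KL divergence is exactly 0, as there is no 'divergence' between identical distributions.

This non-negativity is a fundamental property: relative entropy cannot be negative because it measures how different Q is from P.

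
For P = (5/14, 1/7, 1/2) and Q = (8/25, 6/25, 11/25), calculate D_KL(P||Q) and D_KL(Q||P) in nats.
D_KL(P||Q) = 0.0290, D_KL(Q||P) = 0.0331

KL divergence is not symmetric: D_KL(P||Q) ≠ D_KL(Q||P) in general.

D_KL(P||Q) = 0.0290 nats
D_KL(Q||P) = 0.0331 nats

No, they are not equal!

This asymmetry is why KL divergence is not a true distance metric.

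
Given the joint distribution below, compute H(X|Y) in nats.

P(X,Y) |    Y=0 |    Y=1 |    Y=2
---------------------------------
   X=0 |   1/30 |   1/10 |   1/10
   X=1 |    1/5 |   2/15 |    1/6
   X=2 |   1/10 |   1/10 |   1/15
1.0055 nats

Using the chain rule: H(X|Y) = H(X,Y) - H(Y)

First, compute H(X,Y) = 2.1041 nats

Marginal P(Y) = (1/3, 1/3, 1/3)
H(Y) = 1.0986 nats

H(X|Y) = H(X,Y) - H(Y) = 2.1041 - 1.0986 = 1.0055 nats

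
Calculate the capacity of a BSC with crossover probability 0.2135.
0.2519 bits

For a binary symmetric channel (BSC) with error probability p:
Capacity C = 1 - H(p) bits per symbol

where H(p) = -p log₂(p) - (1-p) log₂(1-p) is the binary entropy function.

H(0.2135) = 0.7481 bits
C = 1 - 0.7481 = 0.2519 bits per symbol

This means we can reliably transmit up to 0.2519 bits of information per channel use.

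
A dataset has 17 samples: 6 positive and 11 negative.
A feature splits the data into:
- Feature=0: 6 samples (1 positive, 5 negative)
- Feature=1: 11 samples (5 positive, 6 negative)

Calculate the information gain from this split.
0.0641 bits

Information Gain = H(Y) - H(Y|Feature)

Before split:
P(positive) = 6/17 = 0.3529
H(Y) = 0.9367 bits

After split:
Feature=0: H = 0.6500 bits (weight = 6/17)
Feature=1: H = 0.9940 bits (weight = 11/17)
H(Y|Feature) = (6/17)×0.6500 + (11/17)×0.9940 = 0.8726 bits

Information Gain = 0.9367 - 0.8726 = 0.0641 bits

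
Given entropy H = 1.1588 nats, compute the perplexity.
3.1861

Perplexity is e^H (or exp(H) for natural log).

H = 1.1588 nats
Perplexity = e^1.1588 = 3.1861

Interpretation: The model's uncertainty is equivalent to choosing uniformly among 3.2 options.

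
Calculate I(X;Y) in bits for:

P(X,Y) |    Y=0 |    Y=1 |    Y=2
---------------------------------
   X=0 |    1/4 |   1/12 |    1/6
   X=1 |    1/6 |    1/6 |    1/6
0.0325 bits

Mutual information: I(X;Y) = H(X) + H(Y) - H(X,Y)

Marginals:
P(X) = (1/2, 1/2), H(X) = 1.0000 bits
P(Y) = (5/12, 1/4, 1/3), H(Y) = 1.5546 bits

Joint entropy: H(X,Y) = 2.5221 bits

I(X;Y) = 1.0000 + 1.5546 - 2.5221 = 0.0325 bits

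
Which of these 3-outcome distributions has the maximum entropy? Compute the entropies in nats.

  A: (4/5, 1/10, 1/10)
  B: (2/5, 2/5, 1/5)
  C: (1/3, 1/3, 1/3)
C

For a discrete distribution over n outcomes, entropy is maximized by the uniform distribution.

Computing entropies:
H(A) = 0.6390 nats
H(B) = 1.0549 nats
H(C) = 1.0986 nats

The uniform distribution (where all probabilities equal 1/3) achieves the maximum entropy of log_e(3) = 1.0986 nats.

Distribution C has the highest entropy.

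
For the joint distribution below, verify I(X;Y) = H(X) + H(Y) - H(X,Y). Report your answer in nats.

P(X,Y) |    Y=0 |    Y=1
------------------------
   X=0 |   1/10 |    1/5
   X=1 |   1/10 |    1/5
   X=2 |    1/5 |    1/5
I(X;Y) = 0.0138 nats

Mutual information has multiple equivalent forms:
- I(X;Y) = H(X) - H(X|Y)
- I(X;Y) = H(Y) - H(Y|X)
- I(X;Y) = H(X) + H(Y) - H(X,Y)

Computing all quantities:
H(X) = 1.0889, H(Y) = 0.6730, H(X,Y) = 1.7481
H(X|Y) = 1.0751, H(Y|X) = 0.6592

Verification:
H(X) - H(X|Y) = 1.0889 - 1.0751 = 0.0138
H(Y) - H(Y|X) = 0.6730 - 0.6592 = 0.0138
H(X) + H(Y) - H(X,Y) = 1.0889 + 0.6730 - 1.7481 = 0.0138

All forms give I(X;Y) = 0.0138 nats. ✓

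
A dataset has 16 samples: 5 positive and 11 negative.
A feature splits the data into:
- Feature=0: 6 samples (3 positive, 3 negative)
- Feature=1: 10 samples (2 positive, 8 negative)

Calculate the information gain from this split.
0.0698 bits

Information Gain = H(Y) - H(Y|Feature)

Before split:
P(positive) = 5/16 = 0.3125
H(Y) = 0.8960 bits

After split:
Feature=0: H = 1.0000 bits (weight = 6/16)
Feature=1: H = 0.7219 bits (weight = 10/16)
H(Y|Feature) = (6/16)×1.0000 + (10/16)×0.7219 = 0.8262 bits

Information Gain = 0.8960 - 0.8262 = 0.0698 bits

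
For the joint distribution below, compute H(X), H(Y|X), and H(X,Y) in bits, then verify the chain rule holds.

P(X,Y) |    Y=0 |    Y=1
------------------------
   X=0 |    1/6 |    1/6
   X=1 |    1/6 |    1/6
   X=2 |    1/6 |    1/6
H(X,Y) = 2.5850, H(X) = 1.5850, H(Y|X) = 1.0000 (all in bits)

Chain rule: H(X,Y) = H(X) + H(Y|X)

Left side — joint entropy directly:
H(X,Y) = -Σ p(x,y) log p(x,y) = 2.5850 bits

Right side — compute H(Y|X) from the conditional distributions:
P(X) = (1/3, 1/3, 1/3), so H(X) = 1.5850 bits
H(Y|X) = Σ_x P(X=x) · H(Y|X=x):
  P(Y|X=0) = (1/2, 1/2), H(Y|X=0) = 1.0000, weight P(X=0) = 1/3
  P(Y|X=1) = (1/2, 1/2), H(Y|X=1) = 1.0000, weight P(X=1) = 1/3
  P(Y|X=2) = (1/2, 1/2), H(Y|X=2) = 1.0000, weight P(X=2) = 1/3
H(Y|X) = 1.0000 bits

H(X) + H(Y|X) = 1.5850 + 1.0000 = 2.5850 bits

Both sides equal 2.5850 bits. ✓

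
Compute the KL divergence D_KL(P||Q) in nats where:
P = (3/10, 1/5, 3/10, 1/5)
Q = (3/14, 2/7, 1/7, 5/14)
0.1362 nats

KL divergence: D_KL(P||Q) = Σ p(x) log(p(x)/q(x))

Computing term by term:
  x=0: 3/10 × log_e[(3/10)/(3/14)] = 3/10 × 0.3365 = 0.1009
  x=1: 1/5 × log_e[(1/5)/(2/7)] = 1/5 × -0.3567 = -0.0713
  x=2: 3/10 × log_e[(3/10)/(1/7)] = 3/10 × 0.7419 = 0.2226
  x=3: 1/5 × log_e[(1/5)/(5/14)] = 1/5 × -0.5798 = -0.1160

D_KL(P||Q) = 0.1362 nats

Note: KL divergence is always non-negative and equals 0 iff P = Q.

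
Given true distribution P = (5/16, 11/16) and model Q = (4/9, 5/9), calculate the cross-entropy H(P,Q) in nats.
0.6575 nats

Cross-entropy: H(P,Q) = -Σ p(x) log q(x)

Alternatively: H(P,Q) = H(P) + D_KL(P||Q)
H(P) = 0.6211 nats
D_KL(P||Q) = 0.0364 nats

H(P,Q) = 0.6211 + 0.0364 = 0.6575 nats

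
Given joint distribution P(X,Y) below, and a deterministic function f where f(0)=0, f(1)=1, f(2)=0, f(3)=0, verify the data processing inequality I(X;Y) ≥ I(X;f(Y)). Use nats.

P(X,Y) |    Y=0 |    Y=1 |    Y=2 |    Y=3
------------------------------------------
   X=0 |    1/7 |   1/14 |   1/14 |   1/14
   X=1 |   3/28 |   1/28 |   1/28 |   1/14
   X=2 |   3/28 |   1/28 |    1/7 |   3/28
I(X;Y) = 0.0352, I(X;f(Y)) = 0.0092, inequality holds: 0.0352 ≥ 0.0092

Data Processing Inequality: For any Markov chain X → Y → Z, we have I(X;Y) ≥ I(X;Z).

Here Z = f(Y) is a deterministic function of Y, forming X → Y → Z.

Original I(X;Y) = 0.0352 nats

After applying f:
P(X,Z) where Z=f(Y):
- P(X,Z=0) = P(X,Y=0) + P(X,Y=2) + P(X,Y=3)
- P(X,Z=1) = P(X,Y=1)

I(X;Z) = I(X;f(Y)) = 0.0092 nats

Verification: 0.0352 ≥ 0.0092 ✓

Information cannot be created by processing; the function f can only lose information about X.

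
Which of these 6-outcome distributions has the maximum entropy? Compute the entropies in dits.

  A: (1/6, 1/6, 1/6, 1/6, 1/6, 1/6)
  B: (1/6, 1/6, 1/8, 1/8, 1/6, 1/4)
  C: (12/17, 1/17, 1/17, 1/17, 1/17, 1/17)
A

For a discrete distribution over n outcomes, entropy is maximized by the uniform distribution.

Computing entropies:
H(A) = 0.7782 dits
H(B) = 0.7654 dits
H(C) = 0.4687 dits

The uniform distribution (where all probabilities equal 1/6) achieves the maximum entropy of log_10(6) = 0.7782 dits.

Distribution A has the highest entropy.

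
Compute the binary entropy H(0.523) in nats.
0.6921 nats

The binary entropy function is:
H(p) = -p log(p) - (1-p) log(1-p)

H(0.523) = -0.523 × log_e(0.523) - 0.477 × log_e(0.477)
H(0.523) = 0.6921 nats

Note: Binary entropy is maximized at p=0.5 (H=1 bit) and minimized at p=0 or p=1 (H=0).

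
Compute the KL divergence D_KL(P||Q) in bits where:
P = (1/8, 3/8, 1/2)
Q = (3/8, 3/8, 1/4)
0.3019 bits

KL divergence: D_KL(P||Q) = Σ p(x) log(p(x)/q(x))

Computing term by term:
  x=0: 1/8 × log_2[(1/8)/(3/8)] = 1/8 × -1.5850 = -0.1981
  x=1: 3/8 × log_2[(3/8)/(3/8)] = 3/8 × 0.0000 = 0.0000
  x=2: 1/2 × log_2[(1/2)/(1/4)] = 1/2 × 1.0000 = 0.5000

D_KL(P||Q) = 0.3019 bits

Note: KL divergence is always non-negative and equals 0 iff P = Q.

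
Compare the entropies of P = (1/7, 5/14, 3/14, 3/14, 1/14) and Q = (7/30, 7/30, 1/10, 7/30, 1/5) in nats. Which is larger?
Q

Computing entropies in nats:
H(P) = 1.4944
H(Q) = 1.5708

Distribution Q has higher entropy.

Intuition: The distribution closer to uniform (more spread out) has higher entropy.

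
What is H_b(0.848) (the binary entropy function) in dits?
0.1851 dits

The binary entropy function is:
H(p) = -p log(p) - (1-p) log(1-p)

H(0.848) = -0.848 × log_10(0.848) - 0.152 × log_10(0.152)
H(0.848) = 0.1851 dits

Note: Binary entropy is maximized at p=0.5 (H=1 bit) and minimized at p=0 or p=1 (H=0).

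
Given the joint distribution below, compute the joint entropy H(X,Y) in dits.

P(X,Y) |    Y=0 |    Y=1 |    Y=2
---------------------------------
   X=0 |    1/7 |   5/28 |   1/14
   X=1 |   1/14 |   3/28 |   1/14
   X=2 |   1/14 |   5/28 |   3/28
0.9233 dits

Joint entropy is H(X,Y) = -Σ_{x,y} p(x,y) log p(x,y).

Summing over all non-zero entries:
H(X,Y) = -[1/7·log_10(1/7) + 5/28·log_10(5/28) + 1/14·log_10(1/14) + 1/14·log_10(1/14) + 3/28·log_10(3/28) + 1/14·log_10(1/14) + 1/14·log_10(1/14) + 5/28·log_10(5/28) + 3/28·log_10(3/28)]
H(X,Y) = 0.9233 dits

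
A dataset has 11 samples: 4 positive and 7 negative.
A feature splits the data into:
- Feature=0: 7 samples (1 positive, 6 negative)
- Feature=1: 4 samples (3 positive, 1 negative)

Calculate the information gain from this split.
0.2741 bits

Information Gain = H(Y) - H(Y|Feature)

Before split:
P(positive) = 4/11 = 0.3636
H(Y) = 0.9457 bits

After split:
Feature=0: H = 0.5917 bits (weight = 7/11)
Feature=1: H = 0.8113 bits (weight = 4/11)
H(Y|Feature) = (7/11)×0.5917 + (4/11)×0.8113 = 0.6715 bits

Information Gain = 0.9457 - 0.6715 = 0.2741 bits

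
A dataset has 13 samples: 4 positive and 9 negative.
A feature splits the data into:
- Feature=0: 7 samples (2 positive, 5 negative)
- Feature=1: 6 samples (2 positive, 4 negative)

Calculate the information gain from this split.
0.0019 bits

Information Gain = H(Y) - H(Y|Feature)

Before split:
P(positive) = 4/13 = 0.3077
H(Y) = 0.8905 bits

After split:
Feature=0: H = 0.8631 bits (weight = 7/13)
Feature=1: H = 0.9183 bits (weight = 6/13)
H(Y|Feature) = (7/13)×0.8631 + (6/13)×0.9183 = 0.8886 bits

Information Gain = 0.8905 - 0.8886 = 0.0019 bits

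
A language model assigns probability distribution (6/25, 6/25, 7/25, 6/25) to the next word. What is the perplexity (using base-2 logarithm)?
3.9907

Perplexity is 2^H (or exp(H) for natural log).

First, H = -Σ p log p = 1.9966 bits
Perplexity = 2^1.9966 = 3.9907

Interpretation: The model's uncertainty is equivalent to choosing uniformly among 4.0 options.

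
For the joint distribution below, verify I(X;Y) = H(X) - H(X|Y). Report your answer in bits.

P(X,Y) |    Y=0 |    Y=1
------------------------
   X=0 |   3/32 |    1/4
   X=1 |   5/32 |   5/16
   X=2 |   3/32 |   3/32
I(X;Y) = 0.0198 bits

Mutual information has multiple equivalent forms:
- I(X;Y) = H(X) - H(X|Y)
- I(X;Y) = H(Y) - H(Y|X)
- I(X;Y) = H(X) + H(Y) - H(X,Y)

Computing all quantities:
H(X) = 1.4948, H(Y) = 0.9284, H(X,Y) = 2.4033
H(X|Y) = 1.4750, H(Y|X) = 0.9085

Verification:
H(X) - H(X|Y) = 1.4948 - 1.4750 = 0.0198
H(Y) - H(Y|X) = 0.9284 - 0.9085 = 0.0198
H(X) + H(Y) - H(X,Y) = 1.4948 + 0.9284 - 2.4033 = 0.0198

All forms give I(X;Y) = 0.0198 bits. ✓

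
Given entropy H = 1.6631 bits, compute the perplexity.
3.1670

Perplexity is 2^H (or exp(H) for natural log).

H = 1.6631 bits
Perplexity = 2^1.6631 = 3.1670

Interpretation: The model's uncertainty is equivalent to choosing uniformly among 3.2 options.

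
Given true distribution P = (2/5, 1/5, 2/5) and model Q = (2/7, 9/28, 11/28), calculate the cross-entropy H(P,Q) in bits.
1.5896 bits

Cross-entropy: H(P,Q) = -Σ p(x) log q(x)

Alternatively: H(P,Q) = H(P) + D_KL(P||Q)
H(P) = 1.5219 bits
D_KL(P||Q) = 0.0677 bits

H(P,Q) = 1.5219 + 0.0677 = 1.5896 bits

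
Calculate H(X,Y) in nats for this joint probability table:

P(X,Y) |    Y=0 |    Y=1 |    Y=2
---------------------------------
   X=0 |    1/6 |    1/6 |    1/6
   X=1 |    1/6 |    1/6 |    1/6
1.7918 nats

Joint entropy is H(X,Y) = -Σ_{x,y} p(x,y) log p(x,y).

Summing over all non-zero entries:
H(X,Y) = -[1/6·log_e(1/6) + 1/6·log_e(1/6) + 1/6·log_e(1/6) + 1/6·log_e(1/6) + 1/6·log_e(1/6) + 1/6·log_e(1/6)]
H(X,Y) = 1.7918 nats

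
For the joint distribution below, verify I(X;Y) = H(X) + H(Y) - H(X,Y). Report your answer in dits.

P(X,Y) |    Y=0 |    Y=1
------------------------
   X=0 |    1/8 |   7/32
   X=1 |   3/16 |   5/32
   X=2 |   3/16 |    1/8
I(X;Y) = 0.0090 dits

Mutual information has multiple equivalent forms:
- I(X;Y) = H(X) - H(X|Y)
- I(X;Y) = H(Y) - H(Y|X)
- I(X;Y) = H(X) + H(Y) - H(X,Y)

Computing all quantities:
H(X) = 0.4767, H(Y) = 0.3010, H(X,Y) = 0.7687
H(X|Y) = 0.4677, H(Y|X) = 0.2921

Verification:
H(X) - H(X|Y) = 0.4767 - 0.4677 = 0.0090
H(Y) - H(Y|X) = 0.3010 - 0.2921 = 0.0090
H(X) + H(Y) - H(X,Y) = 0.4767 + 0.3010 - 0.7687 = 0.0090

All forms give I(X;Y) = 0.0090 dits. ✓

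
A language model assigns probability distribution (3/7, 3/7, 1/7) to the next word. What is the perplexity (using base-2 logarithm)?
2.7298

Perplexity is 2^H (or exp(H) for natural log).

First, H = -Σ p log p = 1.4488 bits
Perplexity = 2^1.4488 = 2.7298

Interpretation: The model's uncertainty is equivalent to choosing uniformly among 2.7 options.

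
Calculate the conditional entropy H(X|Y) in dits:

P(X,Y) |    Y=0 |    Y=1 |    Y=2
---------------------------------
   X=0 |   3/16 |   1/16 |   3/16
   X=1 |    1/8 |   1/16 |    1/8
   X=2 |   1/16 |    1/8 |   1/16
0.4423 dits

Using the chain rule: H(X|Y) = H(X,Y) - H(Y)

First, compute H(X,Y) = 0.9123 dits

Marginal P(Y) = (3/8, 1/4, 3/8)
H(Y) = 0.4700 dits

H(X|Y) = H(X,Y) - H(Y) = 0.9123 - 0.4700 = 0.4423 dits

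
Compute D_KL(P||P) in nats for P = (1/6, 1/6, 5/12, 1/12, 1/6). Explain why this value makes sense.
0.0000 nats

KL divergence satisfies the Gibbs inequality: D_KL(P||Q) ≥ 0 for all distributions P, Q.

D_KL(P||Q) = Σ p(x) log(p(x)/q(x))
Each term is p(x) × log_e(p(x)/p(x)) = p(x) × log_e(1) = 0, so the sum is 0.
D_KL(P||Q) = 0.0000 nats

When P = Q, the KL divergence is exactly 0, as there is no 'divergence' between identical distributions.

This non-negativity is a fundamental property: relative entropy cannot be negative because it measures how different Q is from P.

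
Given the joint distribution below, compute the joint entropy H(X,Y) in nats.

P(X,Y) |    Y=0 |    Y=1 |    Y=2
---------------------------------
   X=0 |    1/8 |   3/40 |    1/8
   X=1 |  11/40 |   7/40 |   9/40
1.7098 nats

Joint entropy is H(X,Y) = -Σ_{x,y} p(x,y) log p(x,y).

Summing over all non-zero entries:
H(X,Y) = -[1/8·log_e(1/8) + 3/40·log_e(3/40) + 1/8·log_e(1/8) + 11/40·log_e(11/40) + 7/40·log_e(7/40) + 9/40·log_e(9/40)]
H(X,Y) = 1.7098 nats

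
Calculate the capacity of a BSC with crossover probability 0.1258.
0.4542 bits

For a binary symmetric channel (BSC) with error probability p:
Capacity C = 1 - H(p) bits per symbol

where H(p) = -p log₂(p) - (1-p) log₂(1-p) is the binary entropy function.

H(0.1258) = 0.5458 bits
C = 1 - 0.5458 = 0.4542 bits per symbol

This means we can reliably transmit up to 0.4542 bits of information per channel use.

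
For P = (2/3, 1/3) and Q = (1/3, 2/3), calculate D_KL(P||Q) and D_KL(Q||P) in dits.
D_KL(P||Q) = 0.1003, D_KL(Q||P) = 0.1003

KL divergence is not symmetric: D_KL(P||Q) ≠ D_KL(Q||P) in general.

D_KL(P||Q) = 0.1003 dits
D_KL(Q||P) = 0.1003 dits

In this case they happen to be equal (to 4 decimal places).

This asymmetry is why KL divergence is not a true distance metric.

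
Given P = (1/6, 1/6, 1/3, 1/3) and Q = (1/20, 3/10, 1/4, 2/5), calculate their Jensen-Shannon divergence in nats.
0.0307 nats

Jensen-Shannon divergence is:
JSD(P||Q) = 0.5 × D_KL(P||M) + 0.5 × D_KL(Q||M)
where M = 0.5 × (P + Q) is the mixture distribution.

M = 0.5 × (1/6, 1/6, 1/3, 1/3) + 0.5 × (1/20, 3/10, 1/4, 2/5) = (0.108333, 7/30, 7/24, 11/30)

D_KL(P||M) = 0.0285 nats
D_KL(Q||M) = 0.0330 nats

JSD(P||Q) = 0.5 × 0.0285 + 0.5 × 0.0330 = 0.0307 nats

Unlike KL divergence, JSD is symmetric and bounded: 0 ≤ JSD ≤ log(2).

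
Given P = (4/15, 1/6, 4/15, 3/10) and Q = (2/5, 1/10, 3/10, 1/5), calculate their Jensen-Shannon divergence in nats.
0.0164 nats

Jensen-Shannon divergence is:
JSD(P||Q) = 0.5 × D_KL(P||M) + 0.5 × D_KL(Q||M)
where M = 0.5 × (P + Q) is the mixture distribution.

M = 0.5 × (4/15, 1/6, 4/15, 3/10) + 0.5 × (2/5, 1/10, 3/10, 1/5) = (1/3, 2/15, 0.283333, 1/4)

D_KL(P||M) = 0.0162 nats
D_KL(Q||M) = 0.0167 nats

JSD(P||Q) = 0.5 × 0.0162 + 0.5 × 0.0167 = 0.0164 nats

Unlike KL divergence, JSD is symmetric and bounded: 0 ≤ JSD ≤ log(2).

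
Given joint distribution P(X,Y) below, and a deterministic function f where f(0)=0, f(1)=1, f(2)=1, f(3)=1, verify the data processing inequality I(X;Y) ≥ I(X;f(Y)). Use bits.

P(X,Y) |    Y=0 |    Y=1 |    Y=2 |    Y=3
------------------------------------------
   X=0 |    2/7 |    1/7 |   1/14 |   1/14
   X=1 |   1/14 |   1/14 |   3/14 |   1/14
I(X;Y) = 0.1560, I(X;f(Y)) = 0.0903, inequality holds: 0.1560 ≥ 0.0903

Data Processing Inequality: For any Markov chain X → Y → Z, we have I(X;Y) ≥ I(X;Z).

Here Z = f(Y) is a deterministic function of Y, forming X → Y → Z.

Original I(X;Y) = 0.1560 bits

After applying f:
P(X,Z) where Z=f(Y):
- P(X,Z=0) = P(X,Y=0)
- P(X,Z=1) = P(X,Y=1) + P(X,Y=2) + P(X,Y=3)

I(X;Z) = I(X;f(Y)) = 0.0903 bits

Verification: 0.1560 ≥ 0.0903 ✓

Information cannot be created by processing; the function f can only lose information about X.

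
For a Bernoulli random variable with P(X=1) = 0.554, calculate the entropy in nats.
0.6873 nats

The binary entropy function is:
H(p) = -p log(p) - (1-p) log(1-p)

H(0.554) = -0.554 × log_e(0.554) - 0.446 × log_e(0.446)
H(0.554) = 0.6873 nats

Note: Binary entropy is maximized at p=0.5 (H=1 bit) and minimized at p=0 or p=1 (H=0).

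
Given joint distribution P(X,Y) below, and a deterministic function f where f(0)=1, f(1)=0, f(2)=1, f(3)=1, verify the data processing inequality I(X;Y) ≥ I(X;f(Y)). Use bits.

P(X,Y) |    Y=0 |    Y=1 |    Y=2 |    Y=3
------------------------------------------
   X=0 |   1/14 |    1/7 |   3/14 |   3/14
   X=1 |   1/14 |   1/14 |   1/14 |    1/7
I(X;Y) = 0.0221, I(X;f(Y)) = 0.0005, inequality holds: 0.0221 ≥ 0.0005

Data Processing Inequality: For any Markov chain X → Y → Z, we have I(X;Y) ≥ I(X;Z).

Here Z = f(Y) is a deterministic function of Y, forming X → Y → Z.

Original I(X;Y) = 0.0221 bits

After applying f:
P(X,Z) where Z=f(Y):
- P(X,Z=0) = P(X,Y=1)
- P(X,Z=1) = P(X,Y=0) + P(X,Y=2) + P(X,Y=3)

I(X;Z) = I(X;f(Y)) = 0.0005 bits

Verification: 0.0221 ≥ 0.0005 ✓

Information cannot be created by processing; the function f can only lose information about X.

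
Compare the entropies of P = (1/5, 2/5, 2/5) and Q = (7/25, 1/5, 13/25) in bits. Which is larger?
P

Computing entropies in bits:
H(P) = 1.5219
H(Q) = 1.4692

Distribution P has higher entropy.

Intuition: The distribution closer to uniform (more spread out) has higher entropy.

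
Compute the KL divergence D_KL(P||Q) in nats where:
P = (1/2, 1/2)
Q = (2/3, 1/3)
0.0589 nats

KL divergence: D_KL(P||Q) = Σ p(x) log(p(x)/q(x))

Computing term by term:
  x=0: 1/2 × log_e[(1/2)/(2/3)] = 1/2 × -0.2877 = -0.1438
  x=1: 1/2 × log_e[(1/2)/(1/3)] = 1/2 × 0.4055 = 0.2027

D_KL(P||Q) = 0.0589 nats

Note: KL divergence is always non-negative and equals 0 iff P = Q.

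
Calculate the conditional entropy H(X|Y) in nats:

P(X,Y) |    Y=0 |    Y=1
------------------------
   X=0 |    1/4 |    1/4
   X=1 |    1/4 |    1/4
0.6931 nats

Using the chain rule: H(X|Y) = H(X,Y) - H(Y)

First, compute H(X,Y) = 1.3863 nats

Marginal P(Y) = (1/2, 1/2)
H(Y) = 0.6931 nats

H(X|Y) = H(X,Y) - H(Y) = 1.3863 - 0.6931 = 0.6931 nats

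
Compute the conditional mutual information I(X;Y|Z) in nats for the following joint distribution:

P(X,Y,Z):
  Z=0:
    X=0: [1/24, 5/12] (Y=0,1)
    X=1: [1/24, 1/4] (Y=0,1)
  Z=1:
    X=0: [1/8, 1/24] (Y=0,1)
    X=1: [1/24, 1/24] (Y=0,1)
0.0100 nats

Conditional mutual information: I(X;Y|Z) = H(X|Z) + H(Y|Z) - H(X,Y|Z)

H(Z) = 0.5623
H(X,Z) = 1.2227 → H(X|Z) = 0.6603
H(Y,Z) = 0.9831 → H(Y|Z) = 0.4208
H(X,Y,Z) = 1.6334 → H(X,Y|Z) = 1.0710

I(X;Y|Z) = 0.6603 + 0.4208 - 1.0710 = 0.0100 nats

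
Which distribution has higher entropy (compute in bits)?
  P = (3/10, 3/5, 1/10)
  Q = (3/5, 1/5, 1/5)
Q

Computing entropies in bits:
H(P) = 1.2955
H(Q) = 1.3710

Distribution Q has higher entropy.

Intuition: The distribution closer to uniform (more spread out) has higher entropy.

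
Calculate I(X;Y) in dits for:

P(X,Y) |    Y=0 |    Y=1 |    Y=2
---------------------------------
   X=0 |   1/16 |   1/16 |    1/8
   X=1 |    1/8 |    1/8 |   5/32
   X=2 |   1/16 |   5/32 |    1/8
0.0085 dits

Mutual information: I(X;Y) = H(X) + H(Y) - H(X,Y)

Marginals:
P(X) = (1/4, 13/32, 11/32), H(X) = 0.4689 dits
P(Y) = (1/4, 11/32, 13/32), H(Y) = 0.4689 dits

Joint entropy: H(X,Y) = 0.9292 dits

I(X;Y) = 0.4689 + 0.4689 - 0.9292 = 0.0085 dits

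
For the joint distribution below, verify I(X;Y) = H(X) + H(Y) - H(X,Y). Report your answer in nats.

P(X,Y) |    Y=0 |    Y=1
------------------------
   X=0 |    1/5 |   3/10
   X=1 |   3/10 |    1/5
I(X;Y) = 0.0201 nats

Mutual information has multiple equivalent forms:
- I(X;Y) = H(X) - H(X|Y)
- I(X;Y) = H(Y) - H(Y|X)
- I(X;Y) = H(X) + H(Y) - H(X,Y)

Computing all quantities:
H(X) = 0.6931, H(Y) = 0.6931, H(X,Y) = 1.3662
H(X|Y) = 0.6730, H(Y|X) = 0.6730

Verification:
H(X) - H(X|Y) = 0.6931 - 0.6730 = 0.0201
H(Y) - H(Y|X) = 0.6931 - 0.6730 = 0.0201
H(X) + H(Y) - H(X,Y) = 0.6931 + 0.6931 - 1.3662 = 0.0201

All forms give I(X;Y) = 0.0201 nats. ✓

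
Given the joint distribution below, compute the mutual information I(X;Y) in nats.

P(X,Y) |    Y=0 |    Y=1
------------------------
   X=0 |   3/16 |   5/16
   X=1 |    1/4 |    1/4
0.0080 nats

Mutual information: I(X;Y) = H(X) + H(Y) - H(X,Y)

Marginals:
P(X) = (1/2, 1/2), H(X) = 0.6931 nats
P(Y) = (7/16, 9/16), H(Y) = 0.6853 nats

Joint entropy: H(X,Y) = 1.3705 nats

I(X;Y) = 0.6931 + 0.6853 - 1.3705 = 0.0080 nats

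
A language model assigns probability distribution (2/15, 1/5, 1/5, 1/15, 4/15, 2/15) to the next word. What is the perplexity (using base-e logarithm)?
5.5516

Perplexity is e^H (or exp(H) for natural log).

First, H = -Σ p log p = 1.7141 nats
Perplexity = e^1.7141 = 5.5516

Interpretation: The model's uncertainty is equivalent to choosing uniformly among 5.6 options.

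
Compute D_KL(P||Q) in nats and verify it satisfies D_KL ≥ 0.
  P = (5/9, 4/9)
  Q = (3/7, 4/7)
0.0325 nats

KL divergence satisfies the Gibbs inequality: D_KL(P||Q) ≥ 0 for all distributions P, Q.

D_KL(P||Q) = Σ p(x) log(p(x)/q(x))
Term by term:
  x=0: 5/9 × log_e[(5/9)/(3/7)] = 0.1442
  x=1: 4/9 × log_e[(4/9)/(4/7)] = -0.1117
D_KL(P||Q) = 0.0325 nats

D_KL(P||Q) = 0.0325 ≥ 0 ✓

This non-negativity is a fundamental property: relative entropy cannot be negative because it measures how different Q is from P.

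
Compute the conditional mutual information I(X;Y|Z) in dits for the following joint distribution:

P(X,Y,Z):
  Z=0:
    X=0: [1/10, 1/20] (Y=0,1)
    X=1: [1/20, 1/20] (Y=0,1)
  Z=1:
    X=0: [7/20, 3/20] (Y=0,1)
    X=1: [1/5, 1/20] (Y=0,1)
0.0034 dits

Conditional mutual information: I(X;Y|Z) = H(X|Z) + H(Y|Z) - H(X,Y|Z)

H(Z) = 0.2442
H(X,Z) = 0.5246 → H(X|Z) = 0.2804
H(Y,Z) = 0.5062 → H(Y|Z) = 0.2620
H(X,Y,Z) = 0.7832 → H(X,Y|Z) = 0.5389

I(X;Y|Z) = 0.2804 + 0.2620 - 0.5389 = 0.0034 dits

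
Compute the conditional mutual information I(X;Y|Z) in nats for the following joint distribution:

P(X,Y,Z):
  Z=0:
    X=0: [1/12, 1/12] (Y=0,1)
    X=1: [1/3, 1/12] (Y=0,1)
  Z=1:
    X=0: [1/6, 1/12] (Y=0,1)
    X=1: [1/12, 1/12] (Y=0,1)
0.0307 nats

Conditional mutual information: I(X;Y|Z) = H(X|Z) + H(Y|Z) - H(X,Y|Z)

H(Z) = 0.6792
H(X,Z) = 1.3086 → H(X|Z) = 0.6294
H(Y,Z) = 1.3086 → H(Y|Z) = 0.6294
H(X,Y,Z) = 1.9073 → H(X,Y|Z) = 1.2281

I(X;Y|Z) = 0.6294 + 0.6294 - 1.2281 = 0.0307 nats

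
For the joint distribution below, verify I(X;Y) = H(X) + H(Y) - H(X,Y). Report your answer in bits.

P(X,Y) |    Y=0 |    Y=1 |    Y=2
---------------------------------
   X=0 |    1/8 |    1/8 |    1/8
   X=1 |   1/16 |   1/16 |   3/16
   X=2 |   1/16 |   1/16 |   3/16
I(X;Y) = 0.0488 bits

Mutual information has multiple equivalent forms:
- I(X;Y) = H(X) - H(X|Y)
- I(X;Y) = H(Y) - H(Y|X)
- I(X;Y) = H(X) + H(Y) - H(X,Y)

Computing all quantities:
H(X) = 1.5794, H(Y) = 1.5000, H(X,Y) = 3.0306
H(X|Y) = 1.5306, H(Y|X) = 1.4512

Verification:
H(X) - H(X|Y) = 1.5794 - 1.5306 = 0.0488
H(Y) - H(Y|X) = 1.5000 - 1.4512 = 0.0488
H(X) + H(Y) - H(X,Y) = 1.5794 + 1.5000 - 3.0306 = 0.0488

All forms give I(X;Y) = 0.0488 bits. ✓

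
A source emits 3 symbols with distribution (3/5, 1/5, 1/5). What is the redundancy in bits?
0.2140 bits

Redundancy measures how far a source is from maximum entropy:
R = H_max - H(X)

Maximum entropy for 3 symbols: H_max = log_2(3) = 1.5850 bits
Actual entropy: H(X) = 1.3710 bits
Redundancy: R = 1.5850 - 1.3710 = 0.2140 bits

This redundancy represents potential for compression: the source could be compressed by 0.2140 bits per symbol.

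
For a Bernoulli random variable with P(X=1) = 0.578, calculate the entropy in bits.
0.9824 bits

The binary entropy function is:
H(p) = -p log(p) - (1-p) log(1-p)

H(0.578) = -0.578 × log_2(0.578) - 0.422 × log_2(0.422)
H(0.578) = 0.9824 bits

Note: Binary entropy is maximized at p=0.5 (H=1 bit) and minimized at p=0 or p=1 (H=0).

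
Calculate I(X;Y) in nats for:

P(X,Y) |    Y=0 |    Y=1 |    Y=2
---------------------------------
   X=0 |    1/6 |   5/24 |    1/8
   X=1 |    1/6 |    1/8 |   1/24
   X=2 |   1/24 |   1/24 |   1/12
0.0454 nats

Mutual information: I(X;Y) = H(X) + H(Y) - H(X,Y)

Marginals:
P(X) = (1/2, 1/3, 1/6), H(X) = 1.0114 nats
P(Y) = (3/8, 3/8, 1/4), H(Y) = 1.0822 nats

Joint entropy: H(X,Y) = 2.0482 nats

I(X;Y) = 1.0114 + 1.0822 - 2.0482 = 0.0454 nats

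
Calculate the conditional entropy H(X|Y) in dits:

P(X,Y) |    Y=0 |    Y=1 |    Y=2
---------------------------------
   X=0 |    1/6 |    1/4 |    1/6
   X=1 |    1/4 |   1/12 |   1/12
0.2723 dits

Using the chain rule: H(X|Y) = H(X,Y) - H(Y)

First, compute H(X,Y) = 0.7403 dits

Marginal P(Y) = (5/12, 1/3, 1/4)
H(Y) = 0.4680 dits

H(X|Y) = H(X,Y) - H(Y) = 0.7403 - 0.4680 = 0.2723 dits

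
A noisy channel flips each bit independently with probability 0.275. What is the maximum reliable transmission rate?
0.1515 bits

For a binary symmetric channel (BSC) with error probability p:
Capacity C = 1 - H(p) bits per symbol

where H(p) = -p log₂(p) - (1-p) log₂(1-p) is the binary entropy function.

H(0.275) = 0.8485 bits
C = 1 - 0.8485 = 0.1515 bits per symbol

This means we can reliably transmit up to 0.1515 bits of information per channel use.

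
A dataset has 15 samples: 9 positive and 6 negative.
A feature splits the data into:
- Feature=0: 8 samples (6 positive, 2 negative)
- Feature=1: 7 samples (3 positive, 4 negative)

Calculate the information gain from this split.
0.0785 bits

Information Gain = H(Y) - H(Y|Feature)

Before split:
P(positive) = 9/15 = 0.6000
H(Y) = 0.9710 bits

After split:
Feature=0: H = 0.8113 bits (weight = 8/15)
Feature=1: H = 0.9852 bits (weight = 7/15)
H(Y|Feature) = (8/15)×0.8113 + (7/15)×0.9852 = 0.8925 bits

Information Gain = 0.9710 - 0.8925 = 0.0785 bits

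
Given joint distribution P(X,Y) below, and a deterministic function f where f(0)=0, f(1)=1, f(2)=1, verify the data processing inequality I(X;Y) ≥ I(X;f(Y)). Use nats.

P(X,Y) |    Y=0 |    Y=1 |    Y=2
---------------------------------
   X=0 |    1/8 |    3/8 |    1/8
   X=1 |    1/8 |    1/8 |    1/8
I(X;Y) = 0.0338, I(X;f(Y)) = 0.0109, inequality holds: 0.0338 ≥ 0.0109

Data Processing Inequality: For any Markov chain X → Y → Z, we have I(X;Y) ≥ I(X;Z).

Here Z = f(Y) is a deterministic function of Y, forming X → Y → Z.

Original I(X;Y) = 0.0338 nats

After applying f:
P(X,Z) where Z=f(Y):
- P(X,Z=0) = P(X,Y=0)
- P(X,Z=1) = P(X,Y=1) + P(X,Y=2)

I(X;Z) = I(X;f(Y)) = 0.0109 nats

Verification: 0.0338 ≥ 0.0109 ✓

Information cannot be created by processing; the function f can only lose information about X.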